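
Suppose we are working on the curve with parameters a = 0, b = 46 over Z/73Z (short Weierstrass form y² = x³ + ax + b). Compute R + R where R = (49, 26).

tangent at (49, 26): λ = (3·49² + 0)/(2·26) ≡ 49/52. 52⁻¹ ≡ 66 (mod 73), so λ ≡ 49·66 ≡ 22.
  x = λ² - 49 - 49 = 484 - 98 ≡ 21; y = λ·(49 - 21) - 26 ≡ 6. → (21, 6)

(21, 6)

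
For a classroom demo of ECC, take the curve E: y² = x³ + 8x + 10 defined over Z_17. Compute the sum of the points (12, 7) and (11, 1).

(12, 7) + (11, 1). λ = (1 - 7)/(11 - 12) ≡ 11/16 mod 17. 16⁻¹ ≡ 16 (mod 17), so λ ≡ 6.
  x = λ² - 12 - 11 = 36 - 23 ≡ 13; y = λ·(12 - 13) - 7 ≡ 4. → (13, 4)

(13, 4)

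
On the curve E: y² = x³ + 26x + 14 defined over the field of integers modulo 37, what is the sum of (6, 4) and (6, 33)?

The two points share x = 6 and their y-coordinates satisfy 4 + 33 ≡ 0 (mod 37), so they are inverses. Their sum is O.

O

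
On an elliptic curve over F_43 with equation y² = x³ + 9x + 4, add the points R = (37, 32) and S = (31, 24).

(37, 32) + (31, 24). λ = (24 - 32)/(31 - 37) ≡ 35/37 mod 43. 37⁻¹ ≡ 7 (mod 43) since 37·7 = 259 ≡ 1, so λ ≡ 30.
  x = λ² - 37 - 31 = 900 - 68 ≡ 15; y = λ·(37 - 15) - 32 ≡ 26. → (15, 26)

(15, 26)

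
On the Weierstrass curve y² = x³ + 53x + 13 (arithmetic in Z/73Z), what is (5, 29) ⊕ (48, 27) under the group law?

(8, 0)

(5, 29) + (48, 27). λ = (27 - 29)/(48 - 5) ≡ 71/43 mod 73. 43⁻¹ ≡ 17 (mod 73), so λ ≡ 39.
  x = λ² - 5 - 48 = 1521 - 53 ≡ 8; y = λ·(5 - 8) - 29 ≡ 0. → (8, 0)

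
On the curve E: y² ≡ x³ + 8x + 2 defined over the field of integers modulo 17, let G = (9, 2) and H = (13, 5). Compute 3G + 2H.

O

First 3G:
Repeated addition: build up to 3G.
2G: tangent at (9, 2): λ = (3·9² + 8)/(2·2) ≡ 13/4. 4⁻¹ ≡ 13 (mod 17) since 4·13 = 52 ≡ 1, so λ ≡ 13·13 ≡ 16.
  x = λ² - 9 - 9 = 256 - 18 ≡ 0; y = λ·(9 - 0) - 2 ≡ 6. → (0, 6)
3G: (0, 6) + (9, 2). λ = (2 - 6)/(9 - 0) ≡ 13/9 mod 17. 9⁻¹ ≡ 2 (mod 17), so λ ≡ 9.
  x = λ² - 0 - 9 = 81 - 9 ≡ 4; y = λ·(0 - 4) - 6 ≡ 9. → (4, 9)
3G = (4, 9).
Next 2H:
Repeated addition: build up to 2H.
2H: tangent at (13, 5): λ = (3·13² + 8)/(2·5) ≡ 5/10. 10⁻¹ ≡ 12 (mod 17), so λ ≡ 5·12 ≡ 9.
  x = λ² - 13 - 13 = 81 - 26 ≡ 4; y = λ·(13 - 4) - 5 ≡ 8. → (4, 8)
2H = (4, 8).
Finally 3G + 2H:
(4, 9) + (4, 8): same x and y₁ ≡ -y₂, so the sum is ∞.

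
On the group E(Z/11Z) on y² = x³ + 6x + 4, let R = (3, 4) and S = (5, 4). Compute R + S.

(3, 7)

(3, 4) + (5, 4). λ = (4 - 4)/(5 - 3) ≡ 0/2 mod 11. 2⁻¹ ≡ 6 (mod 11) since 2·6 = 12 ≡ 1, so λ ≡ 0.
  x = λ² - 3 - 5 = 0 - 8 ≡ 3; y = λ·(3 - 3) - 4 ≡ 7. → (3, 7)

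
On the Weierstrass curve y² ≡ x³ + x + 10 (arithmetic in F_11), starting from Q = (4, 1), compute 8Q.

(1, 10)

Double-and-add on 8 = (1000)₂. Start with Q = (4, 1) for the leading 1-bit.
double: tangent at (4, 1): λ = (3·4² + 1)/(2·1) ≡ 5/2. 2⁻¹ ≡ 6 (mod 11), so λ ≡ 5·6 ≡ 8.
  x = λ² - 4 - 4 = 64 - 8 ≡ 1; y = λ·(4 - 1) - 1 ≡ 1. → (1, 1)
double: tangent at (1, 1): λ = (3·1² + 1)/(2·1) ≡ 4/2. 2⁻¹ ≡ 6 (mod 11), so λ ≡ 4·6 ≡ 2.
  x = λ² - 1 - 1 = 4 - 2 ≡ 2; y = λ·(1 - 2) - 1 ≡ 8. → (2, 8)
double: tangent at (2, 8): λ = (3·2² + 1)/(2·8) ≡ 2/5. 5⁻¹ ≡ 9 (mod 11) since 5·9 = 45 ≡ 1, so λ ≡ 2·9 ≡ 7.
  x = λ² - 2 - 2 = 49 - 4 ≡ 1; y = λ·(2 - 1) - 8 ≡ 10. → (1, 10)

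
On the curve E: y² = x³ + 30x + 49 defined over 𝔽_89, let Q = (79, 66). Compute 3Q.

(77, 50)

Repeated addition: build up to 3Q.
2Q: tangent at (79, 66): λ = (3·79² + 30)/(2·66) ≡ 63/43. 43⁻¹ ≡ 29 (mod 89), so λ ≡ 63·29 ≡ 47.
  x = λ² - 79 - 79 = 2209 - 158 ≡ 4; y = λ·(79 - 4) - 66 ≡ 77. → (4, 77)
3Q: (4, 77) + (79, 66). λ = (66 - 77)/(79 - 4) ≡ 78/75 mod 89. 75⁻¹ ≡ 19 (mod 89), so λ ≡ 58.
  x = λ² - 4 - 79 = 3364 - 83 ≡ 77; y = λ·(4 - 77) - 77 ≡ 50. → (77, 50)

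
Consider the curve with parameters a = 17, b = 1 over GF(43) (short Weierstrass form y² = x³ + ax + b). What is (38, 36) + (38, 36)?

(33, 11)

tangent at (38, 36): λ = (3·38² + 17)/(2·36) ≡ 6/29. 29⁻¹ ≡ 3 (mod 43) since 29·3 = 87 ≡ 1, so λ ≡ 6·3 ≡ 18.
  x = λ² - 38 - 38 = 324 - 76 ≡ 33; y = λ·(38 - 33) - 36 ≡ 11. → (33, 11)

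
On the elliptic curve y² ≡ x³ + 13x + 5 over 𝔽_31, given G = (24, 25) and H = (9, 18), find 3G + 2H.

First 3G:
Repeated addition: build up to 3G.
2G: tangent at (24, 25): λ = (3·24² + 13)/(2·25) ≡ 5/19. 19⁻¹ ≡ 18 (mod 31) since 19·18 = 342 ≡ 1, so λ ≡ 5·18 ≡ 28.
  x = λ² - 24 - 24 = 784 - 48 ≡ 23; y = λ·(24 - 23) - 25 ≡ 3. → (23, 3)
3G: (23, 3) + (24, 25). λ = (25 - 3)/(24 - 23) ≡ 22/1 mod 31. 1⁻¹ ≡ 1 (mod 31) since 1·1 = 1 ≡ 1, so λ ≡ 22.
  x = λ² - 23 - 24 = 484 - 47 ≡ 3; y = λ·(23 - 3) - 3 ≡ 3. → (3, 3)
3G = (3, 3).
Next 2H:
Repeated addition: build up to 2H.
2H: tangent at (9, 18): λ = (3·9² + 13)/(2·18) ≡ 8/5. 5⁻¹ ≡ 25 (mod 31), so λ ≡ 8·25 ≡ 14.
  x = λ² - 9 - 9 = 196 - 18 ≡ 23; y = λ·(9 - 23) - 18 ≡ 3. → (23, 3)
2H = (23, 3).
Finally 3G + 2H:
(3, 3) + (23, 3). λ = (3 - 3)/(23 - 3) ≡ 0/20 mod 31. 20⁻¹ ≡ 14 (mod 31) since 20·14 = 280 ≡ 1, so λ ≡ 0.
  x = λ² - 3 - 23 = 0 - 26 ≡ 5; y = λ·(3 - 5) - 3 ≡ 28. → (5, 28)

(5, 28)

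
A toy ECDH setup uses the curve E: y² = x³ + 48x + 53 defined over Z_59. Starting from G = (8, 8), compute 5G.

(27, 21)

Repeated addition: build up to 5G.
2G: tangent at (8, 8): λ = (3·8² + 48)/(2·8) ≡ 4/16. 16⁻¹ ≡ 48 (mod 59), so λ ≡ 4·48 ≡ 15.
  x = λ² - 8 - 8 = 225 - 16 ≡ 32; y = λ·(8 - 32) - 8 ≡ 45. → (32, 45)
3G: (32, 45) + (8, 8). λ = (8 - 45)/(8 - 32) ≡ 22/35 mod 59. 35⁻¹ ≡ 27 (mod 59), so λ ≡ 4.
  x = λ² - 32 - 8 = 16 - 40 ≡ 35; y = λ·(32 - 35) - 45 ≡ 2. → (35, 2)
4G: (35, 2) + (8, 8). λ = (8 - 2)/(8 - 35) ≡ 6/32 mod 59. 32⁻¹ ≡ 24 (mod 59), so λ ≡ 26.
  x = λ² - 35 - 8 = 676 - 43 ≡ 43; y = λ·(35 - 43) - 2 ≡ 26. → (43, 26)
5G: (43, 26) + (8, 8). λ = (8 - 26)/(8 - 43) ≡ 41/24 mod 59. 24⁻¹ ≡ 32 (mod 59), so λ ≡ 14.
  x = λ² - 43 - 8 = 196 - 51 ≡ 27; y = λ·(43 - 27) - 26 ≡ 21. → (27, 21)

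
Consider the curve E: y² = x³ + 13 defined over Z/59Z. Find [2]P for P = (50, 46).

tangent at (50, 46): λ = (3·50² + 0)/(2·46) ≡ 7/33. 33⁻¹ ≡ 34 (mod 59), so λ ≡ 7·34 ≡ 2.
  x = λ² - 50 - 50 = 4 - 100 ≡ 22; y = λ·(50 - 22) - 46 ≡ 10. → (22, 10)

(22, 10)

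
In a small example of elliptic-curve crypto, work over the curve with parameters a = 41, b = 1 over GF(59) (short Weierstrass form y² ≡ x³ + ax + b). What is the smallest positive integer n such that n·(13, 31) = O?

2P: tangent at (13, 31): λ = (3·13² + 41)/(2·31) ≡ 17/3. 3⁻¹ ≡ 20 (mod 59), so λ ≡ 17·20 ≡ 45.
  x = λ² - 13 - 13 = 2025 - 26 ≡ 52; y = λ·(13 - 52) - 31 ≡ 43. → (52, 43)
3P: (52, 43) + (13, 31). λ = (31 - 43)/(13 - 52) ≡ 47/20 mod 59. 20⁻¹ ≡ 3 (mod 59), so λ ≡ 23.
  x = λ² - 52 - 13 = 529 - 65 ≡ 51; y = λ·(52 - 51) - 43 ≡ 39. → (51, 39)
4P: (51, 39) + (13, 31). λ = (31 - 39)/(13 - 51) ≡ 51/21 mod 59. 21⁻¹ ≡ 45 (mod 59) since 21·45 = 945 ≡ 1, so λ ≡ 53.
  x = λ² - 51 - 13 = 2809 - 64 ≡ 31; y = λ·(51 - 31) - 39 ≡ 18. → (31, 18)
5P: (31, 18) + (13, 31). λ = (31 - 18)/(13 - 31) ≡ 13/41 mod 59. 41⁻¹ ≡ 36 (mod 59), so λ ≡ 55.
  x = λ² - 31 - 13 = 3025 - 44 ≡ 31; y = λ·(31 - 31) - 18 ≡ 41. → (31, 41)
6P: (31, 41) + (13, 31). λ = (31 - 41)/(13 - 31) ≡ 49/41 mod 59. 41⁻¹ ≡ 36 (mod 59) since 41·36 = 1476 ≡ 1, so λ ≡ 53.
  x = λ² - 31 - 13 = 2809 - 44 ≡ 51; y = λ·(31 - 51) - 41 ≡ 20. → (51, 20)
7P: (51, 20) + (13, 31). λ = (31 - 20)/(13 - 51) ≡ 11/21 mod 59. 21⁻¹ ≡ 45 (mod 59) since 21·45 = 945 ≡ 1, so λ ≡ 23.
  x = λ² - 51 - 13 = 529 - 64 ≡ 52; y = λ·(51 - 52) - 20 ≡ 16. → (52, 16)
8P: (52, 16) + (13, 31). λ = (31 - 16)/(13 - 52) ≡ 15/20 mod 59. 20⁻¹ ≡ 3 (mod 59), so λ ≡ 45.
  x = λ² - 52 - 13 = 2025 - 65 ≡ 13; y = λ·(52 - 13) - 16 ≡ 28. → (13, 28)
9P: (13, 28) + (13, 31): same x and y₁ ≡ -y₂, so the sum is O.
9P = O, so the order is 9.

9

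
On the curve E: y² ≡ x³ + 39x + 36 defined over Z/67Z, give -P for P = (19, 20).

(19, 47)

-(19, 20) = (19, -20 mod 67) = (19, 47).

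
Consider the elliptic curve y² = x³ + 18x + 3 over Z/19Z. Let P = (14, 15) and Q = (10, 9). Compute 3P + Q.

First 3P:
Repeated addition: build up to 3P.
2P: tangent at (14, 15): λ = (3·14² + 18)/(2·15) ≡ 17/11. 11⁻¹ ≡ 7 (mod 19) since 11·7 = 77 ≡ 1, so λ ≡ 17·7 ≡ 5.
  x = λ² - 14 - 14 = 25 - 28 ≡ 16; y = λ·(14 - 16) - 15 ≡ 13. → (16, 13)
3P: (16, 13) + (14, 15). λ = (15 - 13)/(14 - 16) ≡ 2/17 mod 19. 17⁻¹ ≡ 9 (mod 19) since 17·9 = 153 ≡ 1, so λ ≡ 18.
  x = λ² - 16 - 14 = 324 - 30 ≡ 9; y = λ·(16 - 9) - 13 ≡ 18. → (9, 18)
3P = (9, 18).
Finally 3P + Q:
(9, 18) + (10, 9). λ = (9 - 18)/(10 - 9) ≡ 10/1 mod 19. 1⁻¹ ≡ 1 (mod 19), so λ ≡ 10.
  x = λ² - 9 - 10 = 100 - 19 ≡ 5; y = λ·(9 - 5) - 18 ≡ 3. → (5, 3)

(5, 3)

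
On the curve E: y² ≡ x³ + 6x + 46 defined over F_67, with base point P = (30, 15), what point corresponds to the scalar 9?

Repeated addition: build up to 9P.
2P: tangent at (30, 15): λ = (3·30² + 6)/(2·15) ≡ 26/30. 30⁻¹ ≡ 38 (mod 67), so λ ≡ 26·38 ≡ 50.
  x = λ² - 30 - 30 = 2500 - 60 ≡ 28; y = λ·(30 - 28) - 15 ≡ 18. → (28, 18)
3P: (28, 18) + (30, 15). λ = (15 - 18)/(30 - 28) ≡ 64/2 mod 67. 2⁻¹ ≡ 34 (mod 67), so λ ≡ 32.
  x = λ² - 28 - 30 = 1024 - 58 ≡ 28; y = λ·(28 - 28) - 18 ≡ 49. → (28, 49)
4P: (28, 49) + (30, 15). λ = (15 - 49)/(30 - 28) ≡ 33/2 mod 67. 2⁻¹ ≡ 34 (mod 67) since 2·34 = 68 ≡ 1, so λ ≡ 50.
  x = λ² - 28 - 30 = 2500 - 58 ≡ 30; y = λ·(28 - 30) - 49 ≡ 52. → (30, 52)
5P: (30, 52) + (30, 15): same x and y₁ ≡ -y₂, so the sum is ∞.
6P: ∞ + (30, 15) = (30, 15) (identity).
7P: tangent at (30, 15): λ = (3·30² + 6)/(2·15) ≡ 26/30. 30⁻¹ ≡ 38 (mod 67), so λ ≡ 26·38 ≡ 50.
  x = λ² - 30 - 30 = 2500 - 60 ≡ 28; y = λ·(30 - 28) - 15 ≡ 18. → (28, 18)
8P: (28, 18) + (30, 15). λ = (15 - 18)/(30 - 28) ≡ 64/2 mod 67. 2⁻¹ ≡ 34 (mod 67), so λ ≡ 32.
  x = λ² - 28 - 30 = 1024 - 58 ≡ 28; y = λ·(28 - 28) - 18 ≡ 49. → (28, 49)
9P: (28, 49) + (30, 15). λ = (15 - 49)/(30 - 28) ≡ 33/2 mod 67. 2⁻¹ ≡ 34 (mod 67), so λ ≡ 50.
  x = λ² - 28 - 30 = 2500 - 58 ≡ 30; y = λ·(28 - 30) - 49 ≡ 52. → (30, 52)

(30, 52)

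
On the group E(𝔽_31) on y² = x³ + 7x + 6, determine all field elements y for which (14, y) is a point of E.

x³ + 7x + 6 = 2848 ≡ 27 (mod 31).
27 is a non-residue mod 31; no y exists.

none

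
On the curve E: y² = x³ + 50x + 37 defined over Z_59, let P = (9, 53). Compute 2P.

tangent at (9, 53): λ = (3·9² + 50)/(2·53) ≡ 57/47. 47⁻¹ ≡ 54 (mod 59), so λ ≡ 57·54 ≡ 10.
  x = λ² - 9 - 9 = 100 - 18 ≡ 23; y = λ·(9 - 23) - 53 ≡ 43. → (23, 43)

(23, 43)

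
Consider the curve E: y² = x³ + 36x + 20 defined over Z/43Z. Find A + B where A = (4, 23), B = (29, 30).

(14, 0)

(4, 23) + (29, 30). λ = (30 - 23)/(29 - 4) ≡ 7/25 mod 43. 25⁻¹ ≡ 31 (mod 43), so λ ≡ 2.
  x = λ² - 4 - 29 = 4 - 33 ≡ 14; y = λ·(4 - 14) - 23 ≡ 0. → (14, 0)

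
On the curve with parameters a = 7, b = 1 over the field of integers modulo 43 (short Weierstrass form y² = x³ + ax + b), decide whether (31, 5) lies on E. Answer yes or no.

no

y² = 5² ≡ 25; x³ + 7x + 1 = 30009 ≡ 38 (mod 43). 25 ≠ 38.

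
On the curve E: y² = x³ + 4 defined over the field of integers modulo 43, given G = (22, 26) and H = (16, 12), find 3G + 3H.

First 3G:
Repeated addition: build up to 3G.
2G: tangent at (22, 26): λ = (3·22² + 0)/(2·26) ≡ 33/9. 9⁻¹ ≡ 24 (mod 43), so λ ≡ 33·24 ≡ 18.
  x = λ² - 22 - 22 = 324 - 44 ≡ 22; y = λ·(22 - 22) - 26 ≡ 17. → (22, 17)
3G: (22, 17) + (22, 26): same x and y₁ ≡ -y₂, so the sum is 𝒪.
3G = 𝒪.
Next 3H:
Repeated addition: build up to 3H.
2H: tangent at (16, 12): λ = (3·16² + 0)/(2·12) ≡ 37/24. 24⁻¹ ≡ 9 (mod 43), so λ ≡ 37·9 ≡ 32.
  x = λ² - 16 - 16 = 1024 - 32 ≡ 3; y = λ·(16 - 3) - 12 ≡ 17. → (3, 17)
3H: (3, 17) + (16, 12). λ = (12 - 17)/(16 - 3) ≡ 38/13 mod 43. 13⁻¹ ≡ 10 (mod 43) since 13·10 = 130 ≡ 1, so λ ≡ 36.
  x = λ² - 3 - 16 = 1296 - 19 ≡ 30; y = λ·(3 - 30) - 17 ≡ 0. → (30, 0)
3H = (30, 0).
Finally 3G + 3H:
𝒪 + (30, 0) = (30, 0) (identity).

(30, 0)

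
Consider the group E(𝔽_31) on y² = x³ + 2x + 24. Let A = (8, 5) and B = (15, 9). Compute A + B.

(2, 25)

(8, 5) + (15, 9). λ = (9 - 5)/(15 - 8) ≡ 4/7 mod 31. 7⁻¹ ≡ 9 (mod 31), so λ ≡ 5.
  x = λ² - 8 - 15 = 25 - 23 ≡ 2; y = λ·(8 - 2) - 5 ≡ 25. → (2, 25)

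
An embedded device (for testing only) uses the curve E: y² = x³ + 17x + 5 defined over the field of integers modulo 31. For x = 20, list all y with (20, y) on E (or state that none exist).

none

x³ + 17x + 5 = 8345 ≡ 6 (mod 31).
6 is a non-residue mod 31; no y exists.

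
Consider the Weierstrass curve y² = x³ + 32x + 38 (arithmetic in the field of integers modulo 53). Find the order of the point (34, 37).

2P: tangent at (34, 37): λ = (3·34² + 32)/(2·37) ≡ 2/21. 21⁻¹ ≡ 48 (mod 53) since 21·48 = 1008 ≡ 1, so λ ≡ 2·48 ≡ 43.
  x = λ² - 34 - 34 = 1849 - 68 ≡ 32; y = λ·(34 - 32) - 37 ≡ 49. → (32, 49)
3P: (32, 49) + (34, 37). λ = (37 - 49)/(34 - 32) ≡ 41/2 mod 53. 2⁻¹ ≡ 27 (mod 53) since 2·27 = 54 ≡ 1, so λ ≡ 47.
  x = λ² - 32 - 34 = 2209 - 66 ≡ 23; y = λ·(32 - 23) - 49 ≡ 3. → (23, 3)
4P: (23, 3) + (34, 37). λ = (37 - 3)/(34 - 23) ≡ 34/11 mod 53. 11⁻¹ ≡ 29 (mod 53) since 11·29 = 319 ≡ 1, so λ ≡ 32.
  x = λ² - 23 - 34 = 1024 - 57 ≡ 13; y = λ·(23 - 13) - 3 ≡ 52. → (13, 52)
5P: (13, 52) + (34, 37). λ = (37 - 52)/(34 - 13) ≡ 38/21 mod 53. 21⁻¹ ≡ 48 (mod 53) since 21·48 = 1008 ≡ 1, so λ ≡ 22.
  x = λ² - 13 - 34 = 484 - 47 ≡ 13; y = λ·(13 - 13) - 52 ≡ 1. → (13, 1)
6P: (13, 1) + (34, 37). λ = (37 - 1)/(34 - 13) ≡ 36/21 mod 53. 21⁻¹ ≡ 48 (mod 53), so λ ≡ 32.
  x = λ² - 13 - 34 = 1024 - 47 ≡ 23; y = λ·(13 - 23) - 1 ≡ 50. → (23, 50)
7P: (23, 50) + (34, 37). λ = (37 - 50)/(34 - 23) ≡ 40/11 mod 53. 11⁻¹ ≡ 29 (mod 53), so λ ≡ 47.
  x = λ² - 23 - 34 = 2209 - 57 ≡ 32; y = λ·(23 - 32) - 50 ≡ 4. → (32, 4)
8P: (32, 4) + (34, 37). λ = (37 - 4)/(34 - 32) ≡ 33/2 mod 53. 2⁻¹ ≡ 27 (mod 53), so λ ≡ 43.
  x = λ² - 32 - 34 = 1849 - 66 ≡ 34; y = λ·(32 - 34) - 4 ≡ 16. → (34, 16)
9P: (34, 16) + (34, 37): same x and y₁ ≡ -y₂, so the sum is the point at infinity.
9P = the point at infinity, so the order is 9.

9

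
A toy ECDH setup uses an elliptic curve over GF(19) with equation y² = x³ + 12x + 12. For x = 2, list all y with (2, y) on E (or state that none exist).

x³ + 12x + 12 = 44 ≡ 6 (mod 19).
Square roots of 6 mod 19: 5 and 14 (since 5² = 25 ≡ 6).

5, 14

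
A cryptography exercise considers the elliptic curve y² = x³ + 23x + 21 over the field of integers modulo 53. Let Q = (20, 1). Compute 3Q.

Repeated addition: build up to 3Q.
2Q: tangent at (20, 1): λ = (3·20² + 23)/(2·1) ≡ 4/2. 2⁻¹ ≡ 27 (mod 53), so λ ≡ 4·27 ≡ 2.
  x = λ² - 20 - 20 = 4 - 40 ≡ 17; y = λ·(20 - 17) - 1 ≡ 5. → (17, 5)
3Q: (17, 5) + (20, 1). λ = (1 - 5)/(20 - 17) ≡ 49/3 mod 53. 3⁻¹ ≡ 18 (mod 53) since 3·18 = 54 ≡ 1, so λ ≡ 34.
  x = λ² - 17 - 20 = 1156 - 37 ≡ 6; y = λ·(17 - 6) - 5 ≡ 51. → (6, 51)

(6, 51)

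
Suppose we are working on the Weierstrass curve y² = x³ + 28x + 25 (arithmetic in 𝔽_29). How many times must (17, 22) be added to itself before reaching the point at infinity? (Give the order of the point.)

8

2P: tangent at (17, 22): λ = (3·17² + 28)/(2·22) ≡ 25/15. 15⁻¹ ≡ 2 (mod 29), so λ ≡ 25·2 ≡ 21.
  x = λ² - 17 - 17 = 441 - 34 ≡ 1; y = λ·(17 - 1) - 22 ≡ 24. → (1, 24)
3P: (1, 24) + (17, 22). λ = (22 - 24)/(17 - 1) ≡ 27/16 mod 29. 16⁻¹ ≡ 20 (mod 29), so λ ≡ 18.
  x = λ² - 1 - 17 = 324 - 18 ≡ 16; y = λ·(1 - 16) - 24 ≡ 25. → (16, 25)
4P: (16, 25) + (17, 22). λ = (22 - 25)/(17 - 16) ≡ 26/1 mod 29. 1⁻¹ ≡ 1 (mod 29), so λ ≡ 26.
  x = λ² - 16 - 17 = 676 - 33 ≡ 5; y = λ·(16 - 5) - 25 ≡ 0. → (5, 0)
5P: (5, 0) + (17, 22). λ = (22 - 0)/(17 - 5) ≡ 22/12 mod 29. 12⁻¹ ≡ 17 (mod 29), so λ ≡ 26.
  x = λ² - 5 - 17 = 676 - 22 ≡ 16; y = λ·(5 - 16) - 0 ≡ 4. → (16, 4)
6P: (16, 4) + (17, 22). λ = (22 - 4)/(17 - 16) ≡ 18/1 mod 29. 1⁻¹ ≡ 1 (mod 29), so λ ≡ 18.
  x = λ² - 16 - 17 = 324 - 33 ≡ 1; y = λ·(16 - 1) - 4 ≡ 5. → (1, 5)
7P: (1, 5) + (17, 22). λ = (22 - 5)/(17 - 1) ≡ 17/16 mod 29. 16⁻¹ ≡ 20 (mod 29), so λ ≡ 21.
  x = λ² - 1 - 17 = 441 - 18 ≡ 17; y = λ·(1 - 17) - 5 ≡ 7. → (17, 7)
8P: (17, 7) + (17, 22): same x and y₁ ≡ -y₂, so the sum is the point at infinity.
8P = the point at infinity, so the order is 8.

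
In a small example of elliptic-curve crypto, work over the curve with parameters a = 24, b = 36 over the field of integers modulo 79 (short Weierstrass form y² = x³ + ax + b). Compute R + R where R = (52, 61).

tangent at (52, 61): λ = (3·52² + 24)/(2·61) ≡ 78/43. 43⁻¹ ≡ 68 (mod 79), so λ ≡ 78·68 ≡ 11.
  x = λ² - 52 - 52 = 121 - 104 ≡ 17; y = λ·(52 - 17) - 61 ≡ 8. → (17, 8)

(17, 8)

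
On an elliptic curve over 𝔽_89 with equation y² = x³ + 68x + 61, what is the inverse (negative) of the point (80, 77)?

-(80, 77) = (80, -77 mod 89) = (80, 12).

(80, 12)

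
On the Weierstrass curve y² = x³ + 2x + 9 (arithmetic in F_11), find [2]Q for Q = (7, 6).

(0, 3)

tangent at (7, 6): λ = (3·7² + 2)/(2·6) ≡ 6/1. 1⁻¹ ≡ 1 (mod 11) since 1·1 = 1 ≡ 1, so λ ≡ 6·1 ≡ 6.
  x = λ² - 7 - 7 = 36 - 14 ≡ 0; y = λ·(7 - 0) - 6 ≡ 3. → (0, 3)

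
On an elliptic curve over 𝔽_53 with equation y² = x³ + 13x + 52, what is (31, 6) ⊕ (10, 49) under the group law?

(21, 24)

(31, 6) + (10, 49). λ = (49 - 6)/(10 - 31) ≡ 43/32 mod 53. 32⁻¹ ≡ 5 (mod 53), so λ ≡ 3.
  x = λ² - 31 - 10 = 9 - 41 ≡ 21; y = λ·(31 - 21) - 6 ≡ 24. → (21, 24)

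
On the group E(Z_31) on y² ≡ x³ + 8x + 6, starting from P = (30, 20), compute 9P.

Double-and-add on 9 = (1001)₂. Start with P = (30, 20) for the leading 1-bit.
double: tangent at (30, 20): λ = (3·30² + 8)/(2·20) ≡ 11/9. 9⁻¹ ≡ 7 (mod 31), so λ ≡ 11·7 ≡ 15.
  x = λ² - 30 - 30 = 225 - 60 ≡ 10; y = λ·(30 - 10) - 20 ≡ 1. → (10, 1)
double: tangent at (10, 1): λ = (3·10² + 8)/(2·1) ≡ 29/2. 2⁻¹ ≡ 16 (mod 31), so λ ≡ 29·16 ≡ 30.
  x = λ² - 10 - 10 = 900 - 20 ≡ 12; y = λ·(10 - 12) - 1 ≡ 1. → (12, 1)
double: tangent at (12, 1): λ = (3·12² + 8)/(2·1) ≡ 6/2. 2⁻¹ ≡ 16 (mod 31) since 2·16 = 32 ≡ 1, so λ ≡ 6·16 ≡ 3.
  x = λ² - 12 - 12 = 9 - 24 ≡ 16; y = λ·(12 - 16) - 1 ≡ 18. → (16, 18)
add P: (16, 18) + (30, 20). λ = (20 - 18)/(30 - 16) ≡ 2/14 mod 31. 14⁻¹ ≡ 20 (mod 31) since 14·20 = 280 ≡ 1, so λ ≡ 9.
  x = λ² - 16 - 30 = 81 - 46 ≡ 4; y = λ·(16 - 4) - 18 ≡ 28. → (4, 28)

(4, 28)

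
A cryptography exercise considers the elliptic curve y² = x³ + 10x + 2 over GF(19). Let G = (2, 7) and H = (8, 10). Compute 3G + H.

(14, 13)

First 3G:
Repeated addition: build up to 3G.
2G: tangent at (2, 7): λ = (3·2² + 10)/(2·7) ≡ 3/14. 14⁻¹ ≡ 15 (mod 19) since 14·15 = 210 ≡ 1, so λ ≡ 3·15 ≡ 7.
  x = λ² - 2 - 2 = 49 - 4 ≡ 7; y = λ·(2 - 7) - 7 ≡ 15. → (7, 15)
3G: (7, 15) + (2, 7). λ = (7 - 15)/(2 - 7) ≡ 11/14 mod 19. 14⁻¹ ≡ 15 (mod 19) since 14·15 = 210 ≡ 1, so λ ≡ 13.
  x = λ² - 7 - 2 = 169 - 9 ≡ 8; y = λ·(7 - 8) - 15 ≡ 10. → (8, 10)
3G = (8, 10).
Finally 3G + H:
tangent at (8, 10): λ = (3·8² + 10)/(2·10) ≡ 12/1. 1⁻¹ ≡ 1 (mod 19) since 1·1 = 1 ≡ 1, so λ ≡ 12·1 ≡ 12.
  x = λ² - 8 - 8 = 144 - 16 ≡ 14; y = λ·(8 - 14) - 10 ≡ 13. → (14, 13)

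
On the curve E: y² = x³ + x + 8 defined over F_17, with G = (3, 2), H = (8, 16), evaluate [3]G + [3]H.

(6, 14)

First 3G:
Repeated addition: build up to 3G.
2G: tangent at (3, 2): λ = (3·3² + 1)/(2·2) ≡ 11/4. 4⁻¹ ≡ 13 (mod 17) since 4·13 = 52 ≡ 1, so λ ≡ 11·13 ≡ 7.
  x = λ² - 3 - 3 = 49 - 6 ≡ 9; y = λ·(3 - 9) - 2 ≡ 7. → (9, 7)
3G: (9, 7) + (3, 2). λ = (2 - 7)/(3 - 9) ≡ 12/11 mod 17. 11⁻¹ ≡ 14 (mod 17), so λ ≡ 15.
  x = λ² - 9 - 3 = 225 - 12 ≡ 9; y = λ·(9 - 9) - 7 ≡ 10. → (9, 10)
3G = (9, 10).
Next 3H:
Repeated addition: build up to 3H.
2H: tangent at (8, 16): λ = (3·8² + 1)/(2·16) ≡ 6/15. 15⁻¹ ≡ 8 (mod 17) since 15·8 = 120 ≡ 1, so λ ≡ 6·8 ≡ 14.
  x = λ² - 8 - 8 = 196 - 16 ≡ 10; y = λ·(8 - 10) - 16 ≡ 7. → (10, 7)
3H: (10, 7) + (8, 16). λ = (16 - 7)/(8 - 10) ≡ 9/15 mod 17. 15⁻¹ ≡ 8 (mod 17) since 15·8 = 120 ≡ 1, so λ ≡ 4.
  x = λ² - 10 - 8 = 16 - 18 ≡ 15; y = λ·(10 - 15) - 7 ≡ 7. → (15, 7)
3H = (15, 7).
Finally 3G + 3H:
(9, 10) + (15, 7). λ = (7 - 10)/(15 - 9) ≡ 14/6 mod 17. 6⁻¹ ≡ 3 (mod 17) since 6·3 = 18 ≡ 1, so λ ≡ 8.
  x = λ² - 9 - 15 = 64 - 24 ≡ 6; y = λ·(9 - 6) - 10 ≡ 14. → (6, 14)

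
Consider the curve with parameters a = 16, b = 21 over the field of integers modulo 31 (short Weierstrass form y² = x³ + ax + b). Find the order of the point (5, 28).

2P: tangent at (5, 28): λ = (3·5² + 16)/(2·28) ≡ 29/25. 25⁻¹ ≡ 5 (mod 31) since 25·5 = 125 ≡ 1, so λ ≡ 29·5 ≡ 21.
  x = λ² - 5 - 5 = 441 - 10 ≡ 28; y = λ·(5 - 28) - 28 ≡ 16. → (28, 16)
3P: (28, 16) + (5, 28). λ = (28 - 16)/(5 - 28) ≡ 12/8 mod 31. 8⁻¹ ≡ 4 (mod 31), so λ ≡ 17.
  x = λ² - 28 - 5 = 289 - 33 ≡ 8; y = λ·(28 - 8) - 16 ≡ 14. → (8, 14)
4P: (8, 14) + (5, 28). λ = (28 - 14)/(5 - 8) ≡ 14/28 mod 31. 28⁻¹ ≡ 10 (mod 31), so λ ≡ 16.
  x = λ² - 8 - 5 = 256 - 13 ≡ 26; y = λ·(8 - 26) - 14 ≡ 8. → (26, 8)
5P: (26, 8) + (5, 28). λ = (28 - 8)/(5 - 26) ≡ 20/10 mod 31. 10⁻¹ ≡ 28 (mod 31), so λ ≡ 2.
  x = λ² - 26 - 5 = 4 - 31 ≡ 4; y = λ·(26 - 4) - 8 ≡ 5. → (4, 5)
6P: (4, 5) + (5, 28). λ = (28 - 5)/(5 - 4) ≡ 23/1 mod 31. 1⁻¹ ≡ 1 (mod 31), so λ ≡ 23.
  x = λ² - 4 - 5 = 529 - 9 ≡ 24; y = λ·(4 - 24) - 5 ≡ 0. → (24, 0)
7P: (24, 0) + (5, 28). λ = (28 - 0)/(5 - 24) ≡ 28/12 mod 31. 12⁻¹ ≡ 13 (mod 31), so λ ≡ 23.
  x = λ² - 24 - 5 = 529 - 29 ≡ 4; y = λ·(24 - 4) - 0 ≡ 26. → (4, 26)
8P: (4, 26) + (5, 28). λ = (28 - 26)/(5 - 4) ≡ 2/1 mod 31. 1⁻¹ ≡ 1 (mod 31), so λ ≡ 2.
  x = λ² - 4 - 5 = 4 - 9 ≡ 26; y = λ·(4 - 26) - 26 ≡ 23. → (26, 23)
9P: (26, 23) + (5, 28). λ = (28 - 23)/(5 - 26) ≡ 5/10 mod 31. 10⁻¹ ≡ 28 (mod 31), so λ ≡ 16.
  x = λ² - 26 - 5 = 256 - 31 ≡ 8; y = λ·(26 - 8) - 23 ≡ 17. → (8, 17)
10P: (8, 17) + (5, 28). λ = (28 - 17)/(5 - 8) ≡ 11/28 mod 31. 28⁻¹ ≡ 10 (mod 31), so λ ≡ 17.
  x = λ² - 8 - 5 = 289 - 13 ≡ 28; y = λ·(8 - 28) - 17 ≡ 15. → (28, 15)
11P: (28, 15) + (5, 28). λ = (28 - 15)/(5 - 28) ≡ 13/8 mod 31. 8⁻¹ ≡ 4 (mod 31) since 8·4 = 32 ≡ 1, so λ ≡ 21.
  x = λ² - 28 - 5 = 441 - 33 ≡ 5; y = λ·(28 - 5) - 15 ≡ 3. → (5, 3)
12P: (5, 3) + (5, 28): same x and y₁ ≡ -y₂, so the sum is O.
12P = O, so the order is 12.

12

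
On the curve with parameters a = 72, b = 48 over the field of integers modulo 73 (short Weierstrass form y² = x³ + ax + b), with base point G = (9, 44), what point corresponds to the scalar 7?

(44, 17)

Repeated addition: build up to 7G.
2G: tangent at (9, 44): λ = (3·9² + 72)/(2·44) ≡ 23/15. 15⁻¹ ≡ 39 (mod 73) since 15·39 = 585 ≡ 1, so λ ≡ 23·39 ≡ 21.
  x = λ² - 9 - 9 = 441 - 18 ≡ 58; y = λ·(9 - 58) - 44 ≡ 22. → (58, 22)
3G: (58, 22) + (9, 44). λ = (44 - 22)/(9 - 58) ≡ 22/24 mod 73. 24⁻¹ ≡ 70 (mod 73), so λ ≡ 7.
  x = λ² - 58 - 9 = 49 - 67 ≡ 55; y = λ·(58 - 55) - 22 ≡ 72. → (55, 72)
4G: (55, 72) + (9, 44). λ = (44 - 72)/(9 - 55) ≡ 45/27 mod 73. 27⁻¹ ≡ 46 (mod 73) since 27·46 = 1242 ≡ 1, so λ ≡ 26.
  x = λ² - 55 - 9 = 676 - 64 ≡ 28; y = λ·(55 - 28) - 72 ≡ 46. → (28, 46)
5G: (28, 46) + (9, 44). λ = (44 - 46)/(9 - 28) ≡ 71/54 mod 73. 54⁻¹ ≡ 23 (mod 73), so λ ≡ 27.
  x = λ² - 28 - 9 = 729 - 37 ≡ 35; y = λ·(28 - 35) - 46 ≡ 57. → (35, 57)
6G: (35, 57) + (9, 44). λ = (44 - 57)/(9 - 35) ≡ 60/47 mod 73. 47⁻¹ ≡ 14 (mod 73), so λ ≡ 37.
  x = λ² - 35 - 9 = 1369 - 44 ≡ 11; y = λ·(35 - 11) - 57 ≡ 28. → (11, 28)
7G: (11, 28) + (9, 44). λ = (44 - 28)/(9 - 11) ≡ 16/71 mod 73. 71⁻¹ ≡ 36 (mod 73), so λ ≡ 65.
  x = λ² - 11 - 9 = 4225 - 20 ≡ 44; y = λ·(11 - 44) - 28 ≡ 17. → (44, 17)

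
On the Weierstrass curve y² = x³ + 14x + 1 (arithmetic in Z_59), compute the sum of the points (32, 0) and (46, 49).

(8, 25)

(32, 0) + (46, 49). λ = (49 - 0)/(46 - 32) ≡ 49/14 mod 59. 14⁻¹ ≡ 38 (mod 59) since 14·38 = 532 ≡ 1, so λ ≡ 33.
  x = λ² - 32 - 46 = 1089 - 78 ≡ 8; y = λ·(32 - 8) - 0 ≡ 25. → (8, 25)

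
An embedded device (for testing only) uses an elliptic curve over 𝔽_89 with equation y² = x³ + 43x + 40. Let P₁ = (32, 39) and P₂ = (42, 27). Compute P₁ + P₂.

(32, 39) + (42, 27). λ = (27 - 39)/(42 - 32) ≡ 77/10 mod 89. 10⁻¹ ≡ 9 (mod 89), so λ ≡ 70.
  x = λ² - 32 - 42 = 4900 - 74 ≡ 20; y = λ·(32 - 20) - 39 ≡ 0. → (20, 0)

(20, 0)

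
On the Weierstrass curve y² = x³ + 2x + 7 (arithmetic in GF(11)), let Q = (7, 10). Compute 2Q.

tangent at (7, 10): λ = (3·7² + 2)/(2·10) ≡ 6/9. 9⁻¹ ≡ 5 (mod 11) since 9·5 = 45 ≡ 1, so λ ≡ 6·5 ≡ 8.
  x = λ² - 7 - 7 = 64 - 14 ≡ 6; y = λ·(7 - 6) - 10 ≡ 9. → (6, 9)

(6, 9)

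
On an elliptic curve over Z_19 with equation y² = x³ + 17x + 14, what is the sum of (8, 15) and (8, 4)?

The two points share x = 8 and their y-coordinates satisfy 15 + 4 ≡ 0 (mod 19), so they are inverses. Their sum is O.

O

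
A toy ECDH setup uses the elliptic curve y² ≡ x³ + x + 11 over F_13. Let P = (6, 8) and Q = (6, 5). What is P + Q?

O

The two points share x = 6 and their y-coordinates satisfy 8 + 5 ≡ 0 (mod 13), so they are inverses. Their sum is ∞.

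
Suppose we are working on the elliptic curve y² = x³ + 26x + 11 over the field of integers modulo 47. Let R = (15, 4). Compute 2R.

tangent at (15, 4): λ = (3·15² + 26)/(2·4) ≡ 43/8. 8⁻¹ ≡ 6 (mod 47), so λ ≡ 43·6 ≡ 23.
  x = λ² - 15 - 15 = 529 - 30 ≡ 29; y = λ·(15 - 29) - 4 ≡ 3. → (29, 3)

(29, 3)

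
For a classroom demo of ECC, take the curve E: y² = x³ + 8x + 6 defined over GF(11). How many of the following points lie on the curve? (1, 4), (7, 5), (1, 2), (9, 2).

2

(1, 4): 4² ≡ 5, rhs ≡ 4 → off.
(7, 5): 5² ≡ 3, rhs ≡ 9 → off.
(1, 2): 2² ≡ 4, rhs ≡ 4 → on.
(9, 2): 2² ≡ 4, rhs ≡ 4 → on.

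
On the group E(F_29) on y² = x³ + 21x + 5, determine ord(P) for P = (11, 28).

2P: tangent at (11, 28): λ = (3·11² + 21)/(2·28) ≡ 7/27. 27⁻¹ ≡ 14 (mod 29), so λ ≡ 7·14 ≡ 11.
  x = λ² - 11 - 11 = 121 - 22 ≡ 12; y = λ·(11 - 12) - 28 ≡ 19. → (12, 19)
3P: (12, 19) + (11, 28). λ = (28 - 19)/(11 - 12) ≡ 9/28 mod 29. 28⁻¹ ≡ 28 (mod 29), so λ ≡ 20.
  x = λ² - 12 - 11 = 400 - 23 ≡ 0; y = λ·(12 - 0) - 19 ≡ 18. → (0, 18)
4P: (0, 18) + (11, 28). λ = (28 - 18)/(11 - 0) ≡ 10/11 mod 29. 11⁻¹ ≡ 8 (mod 29) since 11·8 = 88 ≡ 1, so λ ≡ 22.
  x = λ² - 0 - 11 = 484 - 11 ≡ 9; y = λ·(0 - 9) - 18 ≡ 16. → (9, 16)
5P: (9, 16) + (11, 28). λ = (28 - 16)/(11 - 9) ≡ 12/2 mod 29. 2⁻¹ ≡ 15 (mod 29) since 2·15 = 30 ≡ 1, so λ ≡ 6.
  x = λ² - 9 - 11 = 36 - 20 ≡ 16; y = λ·(9 - 16) - 16 ≡ 0. → (16, 0)
6P: (16, 0) + (11, 28). λ = (28 - 0)/(11 - 16) ≡ 28/24 mod 29. 24⁻¹ ≡ 23 (mod 29), so λ ≡ 6.
  x = λ² - 16 - 11 = 36 - 27 ≡ 9; y = λ·(16 - 9) - 0 ≡ 13. → (9, 13)
7P: (9, 13) + (11, 28). λ = (28 - 13)/(11 - 9) ≡ 15/2 mod 29. 2⁻¹ ≡ 15 (mod 29), so λ ≡ 22.
  x = λ² - 9 - 11 = 484 - 20 ≡ 0; y = λ·(9 - 0) - 13 ≡ 11. → (0, 11)
8P: (0, 11) + (11, 28). λ = (28 - 11)/(11 - 0) ≡ 17/11 mod 29. 11⁻¹ ≡ 8 (mod 29) since 11·8 = 88 ≡ 1, so λ ≡ 20.
  x = λ² - 0 - 11 = 400 - 11 ≡ 12; y = λ·(0 - 12) - 11 ≡ 10. → (12, 10)
9P: (12, 10) + (11, 28). λ = (28 - 10)/(11 - 12) ≡ 18/28 mod 29. 28⁻¹ ≡ 28 (mod 29), so λ ≡ 11.
  x = λ² - 12 - 11 = 121 - 23 ≡ 11; y = λ·(12 - 11) - 10 ≡ 1. → (11, 1)
10P: (11, 1) + (11, 28): same x and y₁ ≡ -y₂, so the sum is O.
10P = O, so the order is 10.

10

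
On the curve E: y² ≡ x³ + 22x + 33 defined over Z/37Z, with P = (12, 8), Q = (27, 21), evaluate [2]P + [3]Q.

(21, 5)

First 2P:
Repeated addition: build up to 2P.
2P: tangent at (12, 8): λ = (3·12² + 22)/(2·8) ≡ 10/16. 16⁻¹ ≡ 7 (mod 37) since 16·7 = 112 ≡ 1, so λ ≡ 10·7 ≡ 33.
  x = λ² - 12 - 12 = 1089 - 24 ≡ 29; y = λ·(12 - 29) - 8 ≡ 23. → (29, 23)
2P = (29, 23).
Next 3Q:
Repeated addition: build up to 3Q.
2Q: tangent at (27, 21): λ = (3·27² + 22)/(2·21) ≡ 26/5. 5⁻¹ ≡ 15 (mod 37) since 5·15 = 75 ≡ 1, so λ ≡ 26·15 ≡ 20.
  x = λ² - 27 - 27 = 400 - 54 ≡ 13; y = λ·(27 - 13) - 21 ≡ 0. → (13, 0)
3Q: (13, 0) + (27, 21). λ = (21 - 0)/(27 - 13) ≡ 21/14 mod 37. 14⁻¹ ≡ 8 (mod 37), so λ ≡ 20.
  x = λ² - 13 - 27 = 400 - 40 ≡ 27; y = λ·(13 - 27) - 0 ≡ 16. → (27, 16)
3Q = (27, 16).
Finally 2P + 3Q:
(29, 23) + (27, 16). λ = (16 - 23)/(27 - 29) ≡ 30/35 mod 37. 35⁻¹ ≡ 18 (mod 37) since 35·18 = 630 ≡ 1, so λ ≡ 22.
  x = λ² - 29 - 27 = 484 - 56 ≡ 21; y = λ·(29 - 21) - 23 ≡ 5. → (21, 5)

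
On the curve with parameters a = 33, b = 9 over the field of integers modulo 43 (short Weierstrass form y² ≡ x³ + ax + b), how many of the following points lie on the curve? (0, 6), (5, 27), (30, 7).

(0, 6): 6² ≡ 36, rhs ≡ 9 → off.
(5, 27): 27² ≡ 41, rhs ≡ 41 → on.
(30, 7): 7² ≡ 6, rhs ≡ 6 → on.

2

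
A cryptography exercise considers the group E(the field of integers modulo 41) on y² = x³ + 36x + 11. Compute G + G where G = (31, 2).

(24, 12)

tangent at (31, 2): λ = (3·31² + 36)/(2·2) ≡ 8/4. 4⁻¹ ≡ 31 (mod 41), so λ ≡ 8·31 ≡ 2.
  x = λ² - 31 - 31 = 4 - 62 ≡ 24; y = λ·(31 - 24) - 2 ≡ 12. → (24, 12)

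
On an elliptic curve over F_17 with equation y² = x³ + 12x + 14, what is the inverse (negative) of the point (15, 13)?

(15, 4)

-(15, 13) = (15, -13 mod 17) = (15, 4).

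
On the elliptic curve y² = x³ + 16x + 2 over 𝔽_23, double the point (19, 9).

(9, 1)

tangent at (19, 9): λ = (3·19² + 16)/(2·9) ≡ 18/18. 18⁻¹ ≡ 9 (mod 23), so λ ≡ 18·9 ≡ 1.
  x = λ² - 19 - 19 = 1 - 38 ≡ 9; y = λ·(19 - 9) - 9 ≡ 1. → (9, 1)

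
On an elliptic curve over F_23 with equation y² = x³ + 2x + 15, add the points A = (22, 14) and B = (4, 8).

(15, 19)

(22, 14) + (4, 8). λ = (8 - 14)/(4 - 22) ≡ 17/5 mod 23. 5⁻¹ ≡ 14 (mod 23), so λ ≡ 8.
  x = λ² - 22 - 4 = 64 - 26 ≡ 15; y = λ·(22 - 15) - 14 ≡ 19. → (15, 19)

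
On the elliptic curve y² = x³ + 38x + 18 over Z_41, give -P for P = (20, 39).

-(20, 39) = (20, -39 mod 41) = (20, 2).

(20, 2)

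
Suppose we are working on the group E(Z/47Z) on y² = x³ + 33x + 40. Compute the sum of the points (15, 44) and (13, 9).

(15, 44) + (13, 9). λ = (9 - 44)/(13 - 15) ≡ 12/45 mod 47. 45⁻¹ ≡ 23 (mod 47), so λ ≡ 41.
  x = λ² - 15 - 13 = 1681 - 28 ≡ 8; y = λ·(15 - 8) - 44 ≡ 8. → (8, 8)

(8, 8)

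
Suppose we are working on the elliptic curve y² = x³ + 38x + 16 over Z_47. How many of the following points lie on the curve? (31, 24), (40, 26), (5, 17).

2

(31, 24): 24² ≡ 12, rhs ≡ 12 → on.
(40, 26): 26² ≡ 18, rhs ≡ 18 → on.
(5, 17): 17² ≡ 7, rhs ≡ 2 → off.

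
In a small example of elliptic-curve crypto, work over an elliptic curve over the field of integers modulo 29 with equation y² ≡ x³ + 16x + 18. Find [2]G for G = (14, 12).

(2, 0)

tangent at (14, 12): λ = (3·14² + 16)/(2·12) ≡ 24/24. 24⁻¹ ≡ 23 (mod 29) since 24·23 = 552 ≡ 1, so λ ≡ 24·23 ≡ 1.
  x = λ² - 14 - 14 = 1 - 28 ≡ 2; y = λ·(14 - 2) - 12 ≡ 0. → (2, 0)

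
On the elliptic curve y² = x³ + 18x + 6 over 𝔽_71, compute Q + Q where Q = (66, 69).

tangent at (66, 69): λ = (3·66² + 18)/(2·69) ≡ 22/67. 67⁻¹ ≡ 53 (mod 71), so λ ≡ 22·53 ≡ 30.
  x = λ² - 66 - 66 = 900 - 132 ≡ 58; y = λ·(66 - 58) - 69 ≡ 29. → (58, 29)

(58, 29)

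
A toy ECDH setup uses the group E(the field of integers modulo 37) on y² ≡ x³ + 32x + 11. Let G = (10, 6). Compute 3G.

Repeated addition: build up to 3G.
2G: tangent at (10, 6): λ = (3·10² + 32)/(2·6) ≡ 36/12. 12⁻¹ ≡ 34 (mod 37), so λ ≡ 36·34 ≡ 3.
  x = λ² - 10 - 10 = 9 - 20 ≡ 26; y = λ·(10 - 26) - 6 ≡ 20. → (26, 20)
3G: (26, 20) + (10, 6). λ = (6 - 20)/(10 - 26) ≡ 23/21 mod 37. 21⁻¹ ≡ 30 (mod 37), so λ ≡ 24.
  x = λ² - 26 - 10 = 576 - 36 ≡ 22; y = λ·(26 - 22) - 20 ≡ 2. → (22, 2)

(22, 2)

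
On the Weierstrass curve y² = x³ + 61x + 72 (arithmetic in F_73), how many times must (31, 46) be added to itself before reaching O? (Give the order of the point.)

5

2P: tangent at (31, 46): λ = (3·31² + 61)/(2·46) ≡ 24/19. 19⁻¹ ≡ 50 (mod 73), so λ ≡ 24·50 ≡ 32.
  x = λ² - 31 - 31 = 1024 - 62 ≡ 13; y = λ·(31 - 13) - 46 ≡ 19. → (13, 19)
3P: (13, 19) + (31, 46). λ = (46 - 19)/(31 - 13) ≡ 27/18 mod 73. 18⁻¹ ≡ 69 (mod 73), so λ ≡ 38.
  x = λ² - 13 - 31 = 1444 - 44 ≡ 13; y = λ·(13 - 13) - 19 ≡ 54. → (13, 54)
4P: (13, 54) + (31, 46). λ = (46 - 54)/(31 - 13) ≡ 65/18 mod 73. 18⁻¹ ≡ 69 (mod 73), so λ ≡ 32.
  x = λ² - 13 - 31 = 1024 - 44 ≡ 31; y = λ·(13 - 31) - 54 ≡ 27. → (31, 27)
5P: (31, 27) + (31, 46): same x and y₁ ≡ -y₂, so the sum is O.
5P = O, so the order is 5.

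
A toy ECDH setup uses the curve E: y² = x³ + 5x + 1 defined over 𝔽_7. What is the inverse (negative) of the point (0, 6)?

(0, 1)

-(0, 6) = (0, -6 mod 7) = (0, 1).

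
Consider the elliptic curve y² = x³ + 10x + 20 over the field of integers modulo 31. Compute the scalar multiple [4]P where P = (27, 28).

(9, 8)

Double-and-add on 4 = (100)₂. Start with P = (27, 28) for the leading 1-bit.
double: tangent at (27, 28): λ = (3·27² + 10)/(2·28) ≡ 27/25. 25⁻¹ ≡ 5 (mod 31), so λ ≡ 27·5 ≡ 11.
  x = λ² - 27 - 27 = 121 - 54 ≡ 5; y = λ·(27 - 5) - 28 ≡ 28. → (5, 28)
double: tangent at (5, 28): λ = (3·5² + 10)/(2·28) ≡ 23/25. 25⁻¹ ≡ 5 (mod 31), so λ ≡ 23·5 ≡ 22.
  x = λ² - 5 - 5 = 484 - 10 ≡ 9; y = λ·(5 - 9) - 28 ≡ 8. → (9, 8)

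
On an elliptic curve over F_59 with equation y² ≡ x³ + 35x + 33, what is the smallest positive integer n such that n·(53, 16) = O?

2P: tangent at (53, 16): λ = (3·53² + 35)/(2·16) ≡ 25/32. 32⁻¹ ≡ 24 (mod 59), so λ ≡ 25·24 ≡ 10.
  x = λ² - 53 - 53 = 100 - 106 ≡ 53; y = λ·(53 - 53) - 16 ≡ 43. → (53, 43)
3P: (53, 43) + (53, 16): same x and y₁ ≡ -y₂, so the sum is O.
3P = O, so the order is 3.

3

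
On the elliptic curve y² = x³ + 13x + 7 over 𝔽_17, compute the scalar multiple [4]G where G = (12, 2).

(14, 14)

Repeated addition: build up to 4G.
2G: tangent at (12, 2): λ = (3·12² + 13)/(2·2) ≡ 3/4. 4⁻¹ ≡ 13 (mod 17), so λ ≡ 3·13 ≡ 5.
  x = λ² - 12 - 12 = 25 - 24 ≡ 1; y = λ·(12 - 1) - 2 ≡ 2. → (1, 2)
3G: (1, 2) + (12, 2). λ = (2 - 2)/(12 - 1) ≡ 0/11 mod 17. 11⁻¹ ≡ 14 (mod 17) since 11·14 = 154 ≡ 1, so λ ≡ 0.
  x = λ² - 1 - 12 = 0 - 13 ≡ 4; y = λ·(1 - 4) - 2 ≡ 15. → (4, 15)
4G: (4, 15) + (12, 2). λ = (2 - 15)/(12 - 4) ≡ 4/8 mod 17. 8⁻¹ ≡ 15 (mod 17), so λ ≡ 9.
  x = λ² - 4 - 12 = 81 - 16 ≡ 14; y = λ·(4 - 14) - 15 ≡ 14. → (14, 14)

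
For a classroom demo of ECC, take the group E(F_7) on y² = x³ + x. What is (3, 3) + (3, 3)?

(1, 4)

tangent at (3, 3): λ = (3·3² + 1)/(2·3) ≡ 0/6. 6⁻¹ ≡ 6 (mod 7), so λ ≡ 0·6 ≡ 0.
  x = λ² - 3 - 3 = 0 - 6 ≡ 1; y = λ·(3 - 1) - 3 ≡ 4. → (1, 4)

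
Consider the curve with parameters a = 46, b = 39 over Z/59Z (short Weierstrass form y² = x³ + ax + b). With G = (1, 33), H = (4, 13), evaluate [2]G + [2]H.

First 2G:
Repeated addition: build up to 2G.
2G: tangent at (1, 33): λ = (3·1² + 46)/(2·33) ≡ 49/7. 7⁻¹ ≡ 17 (mod 59) since 7·17 = 119 ≡ 1, so λ ≡ 49·17 ≡ 7.
  x = λ² - 1 - 1 = 49 - 2 ≡ 47; y = λ·(1 - 47) - 33 ≡ 58. → (47, 58)
2G = (47, 58).
Next 2H:
Repeated addition: build up to 2H.
2H: tangent at (4, 13): λ = (3·4² + 46)/(2·13) ≡ 35/26. 26⁻¹ ≡ 25 (mod 59), so λ ≡ 35·25 ≡ 49.
  x = λ² - 4 - 4 = 2401 - 8 ≡ 33; y = λ·(4 - 33) - 13 ≡ 41. → (33, 41)
2H = (33, 41).
Finally 2G + 2H:
(47, 58) + (33, 41). λ = (41 - 58)/(33 - 47) ≡ 42/45 mod 59. 45⁻¹ ≡ 21 (mod 59) since 45·21 = 945 ≡ 1, so λ ≡ 56.
  x = λ² - 47 - 33 = 3136 - 80 ≡ 47; y = λ·(47 - 47) - 58 ≡ 1. → (47, 1)

(47, 1)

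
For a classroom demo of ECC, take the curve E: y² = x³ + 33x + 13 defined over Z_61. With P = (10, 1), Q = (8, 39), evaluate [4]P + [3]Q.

First 4P:
Double-and-add on 4 = (100)₂. Start with P = (10, 1) for the leading 1-bit.
double: tangent at (10, 1): λ = (3·10² + 33)/(2·1) ≡ 28/2. 2⁻¹ ≡ 31 (mod 61), so λ ≡ 28·31 ≡ 14.
  x = λ² - 10 - 10 = 196 - 20 ≡ 54; y = λ·(10 - 54) - 1 ≡ 54. → (54, 54)
double: tangent at (54, 54): λ = (3·54² + 33)/(2·54) ≡ 58/47. 47⁻¹ ≡ 13 (mod 61), so λ ≡ 58·13 ≡ 22.
  x = λ² - 54 - 54 = 484 - 108 ≡ 10; y = λ·(54 - 10) - 54 ≡ 60. → (10, 60)
4P = (10, 60).
Next 3Q:
Repeated addition: build up to 3Q.
2Q: tangent at (8, 39): λ = (3·8² + 33)/(2·39) ≡ 42/17. 17⁻¹ ≡ 18 (mod 61), so λ ≡ 42·18 ≡ 24.
  x = λ² - 8 - 8 = 576 - 16 ≡ 11; y = λ·(8 - 11) - 39 ≡ 11. → (11, 11)
3Q: (11, 11) + (8, 39). λ = (39 - 11)/(8 - 11) ≡ 28/58 mod 61. 58⁻¹ ≡ 20 (mod 61), so λ ≡ 11.
  x = λ² - 11 - 8 = 121 - 19 ≡ 41; y = λ·(11 - 41) - 11 ≡ 25. → (41, 25)
3Q = (41, 25).
Finally 4P + 3Q:
(10, 60) + (41, 25). λ = (25 - 60)/(41 - 10) ≡ 26/31 mod 61. 31⁻¹ ≡ 2 (mod 61) since 31·2 = 62 ≡ 1, so λ ≡ 52.
  x = λ² - 10 - 41 = 2704 - 51 ≡ 30; y = λ·(10 - 30) - 60 ≡ 59. → (30, 59)

(30, 59)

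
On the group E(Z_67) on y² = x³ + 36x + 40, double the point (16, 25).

tangent at (16, 25): λ = (3·16² + 36)/(2·25) ≡ 0/50. 50⁻¹ ≡ 63 (mod 67), so λ ≡ 0·63 ≡ 0.
  x = λ² - 16 - 16 = 0 - 32 ≡ 35; y = λ·(16 - 35) - 25 ≡ 42. → (35, 42)

(35, 42)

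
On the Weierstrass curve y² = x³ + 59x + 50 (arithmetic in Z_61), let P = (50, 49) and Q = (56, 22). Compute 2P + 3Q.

First 2P:
Repeated addition: build up to 2P.
2P: tangent at (50, 49): λ = (3·50² + 59)/(2·49) ≡ 56/37. 37⁻¹ ≡ 33 (mod 61), so λ ≡ 56·33 ≡ 18.
  x = λ² - 50 - 50 = 324 - 100 ≡ 41; y = λ·(50 - 41) - 49 ≡ 52. → (41, 52)
2P = (41, 52).
Next 3Q:
Repeated addition: build up to 3Q.
2Q: tangent at (56, 22): λ = (3·56² + 59)/(2·22) ≡ 12/44. 44⁻¹ ≡ 43 (mod 61) since 44·43 = 1892 ≡ 1, so λ ≡ 12·43 ≡ 28.
  x = λ² - 56 - 56 = 784 - 112 ≡ 1; y = λ·(56 - 1) - 22 ≡ 54. → (1, 54)
3Q: (1, 54) + (56, 22). λ = (22 - 54)/(56 - 1) ≡ 29/55 mod 61. 55⁻¹ ≡ 10 (mod 61) since 55·10 = 550 ≡ 1, so λ ≡ 46.
  x = λ² - 1 - 56 = 2116 - 57 ≡ 46; y = λ·(1 - 46) - 54 ≡ 11. → (46, 11)
3Q = (46, 11).
Finally 2P + 3Q:
(41, 52) + (46, 11). λ = (11 - 52)/(46 - 41) ≡ 20/5 mod 61. 5⁻¹ ≡ 49 (mod 61), so λ ≡ 4.
  x = λ² - 41 - 46 = 16 - 87 ≡ 51; y = λ·(41 - 51) - 52 ≡ 30. → (51, 30)

(51, 30)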